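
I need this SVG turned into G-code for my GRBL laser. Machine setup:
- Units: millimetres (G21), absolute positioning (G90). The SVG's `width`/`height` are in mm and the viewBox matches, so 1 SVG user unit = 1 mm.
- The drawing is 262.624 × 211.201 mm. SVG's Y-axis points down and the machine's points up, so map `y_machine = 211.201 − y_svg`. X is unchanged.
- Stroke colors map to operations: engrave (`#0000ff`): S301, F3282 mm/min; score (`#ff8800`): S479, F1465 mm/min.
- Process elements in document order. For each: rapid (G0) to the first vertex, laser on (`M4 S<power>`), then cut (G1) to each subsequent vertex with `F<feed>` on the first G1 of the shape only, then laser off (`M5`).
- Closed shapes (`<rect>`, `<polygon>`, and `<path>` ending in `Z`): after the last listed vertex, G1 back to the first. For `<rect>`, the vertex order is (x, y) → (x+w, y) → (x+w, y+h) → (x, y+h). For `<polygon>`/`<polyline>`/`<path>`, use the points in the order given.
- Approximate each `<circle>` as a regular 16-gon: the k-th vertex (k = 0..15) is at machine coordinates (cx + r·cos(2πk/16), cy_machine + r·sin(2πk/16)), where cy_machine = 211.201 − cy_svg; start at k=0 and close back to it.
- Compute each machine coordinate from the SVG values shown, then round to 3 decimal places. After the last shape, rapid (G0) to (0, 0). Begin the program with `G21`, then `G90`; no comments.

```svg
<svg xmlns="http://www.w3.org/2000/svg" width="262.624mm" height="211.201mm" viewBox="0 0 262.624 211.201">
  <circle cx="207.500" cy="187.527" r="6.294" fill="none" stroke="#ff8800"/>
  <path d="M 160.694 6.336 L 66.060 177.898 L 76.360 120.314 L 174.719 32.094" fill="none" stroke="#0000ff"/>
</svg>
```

G21
G90
G0 X213.794 Y23.674
M4 S479
G1 X213.315 Y26.083 F1465
G1 X211.951 Y28.125
G1 X209.909 Y29.489
G1 X207.500 Y29.968
G1 X205.091 Y29.489
G1 X203.049 Y28.125
G1 X201.685 Y26.083
G1 X201.206 Y23.674
G1 X201.685 Y21.265
G1 X203.049 Y19.223
G1 X205.091 Y17.859
G1 X207.500 Y17.380
G1 X209.909 Y17.859
G1 X211.951 Y19.223
G1 X213.315 Y21.265
G1 X213.794 Y23.674
M5
G0 X160.694 Y204.865
M4 S301
G1 X66.060 Y33.303 F3282
G1 X76.360 Y90.887
G1 X174.719 Y179.107
M5
G0 X0.000 Y0.000

1 u = 1 mm; y_m = 211.201 − y.

[1] `<circle>` circle, #ff8800→score S479 F1465: (213.794,23.674) → (213.315,26.083) → (211.951,28.125) → (209.909,29.489) → (207.500,29.968) → (205.091,29.489) → (203.049,28.125) → (201.685,26.083) → (201.206,23.674) → (201.685,21.265) → (203.049,19.223) → (205.091,17.859) → (207.500,17.380) → (209.909,17.859) → (211.951,19.223) → (213.315,21.265) → (213.794,23.674) (closed)

[2] `<path>` open polyline, #0000ff→engrave S301 F3282: (160.694,204.865) → (66.060,33.303) → (76.360,90.887) → (174.719,179.107)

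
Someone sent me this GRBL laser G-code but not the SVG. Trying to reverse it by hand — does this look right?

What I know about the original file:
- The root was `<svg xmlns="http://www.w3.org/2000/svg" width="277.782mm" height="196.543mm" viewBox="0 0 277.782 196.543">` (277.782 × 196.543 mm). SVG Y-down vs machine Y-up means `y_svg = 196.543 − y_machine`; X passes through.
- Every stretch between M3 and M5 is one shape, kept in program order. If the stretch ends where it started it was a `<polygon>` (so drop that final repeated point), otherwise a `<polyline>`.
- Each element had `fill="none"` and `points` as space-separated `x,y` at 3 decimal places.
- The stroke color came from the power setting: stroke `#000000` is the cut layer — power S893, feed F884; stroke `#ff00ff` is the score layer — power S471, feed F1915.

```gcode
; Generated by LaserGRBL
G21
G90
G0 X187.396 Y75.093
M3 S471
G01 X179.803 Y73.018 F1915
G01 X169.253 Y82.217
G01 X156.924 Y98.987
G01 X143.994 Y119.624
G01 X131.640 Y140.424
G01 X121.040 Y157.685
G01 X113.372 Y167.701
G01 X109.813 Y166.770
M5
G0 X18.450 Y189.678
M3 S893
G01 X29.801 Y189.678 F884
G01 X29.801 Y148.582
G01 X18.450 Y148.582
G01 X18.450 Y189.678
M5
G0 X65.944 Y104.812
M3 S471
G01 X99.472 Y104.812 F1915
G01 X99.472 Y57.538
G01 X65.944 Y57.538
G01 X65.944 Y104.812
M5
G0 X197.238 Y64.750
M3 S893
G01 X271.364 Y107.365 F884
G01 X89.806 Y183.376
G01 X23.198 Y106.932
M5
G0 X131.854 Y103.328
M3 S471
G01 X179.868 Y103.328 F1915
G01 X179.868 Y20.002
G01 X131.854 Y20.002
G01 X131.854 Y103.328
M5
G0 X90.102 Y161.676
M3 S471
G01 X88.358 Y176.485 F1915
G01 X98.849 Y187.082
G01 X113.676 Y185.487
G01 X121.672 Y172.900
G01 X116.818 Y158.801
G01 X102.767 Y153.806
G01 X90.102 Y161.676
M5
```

<svg xmlns="http://www.w3.org/2000/svg" width="277.782mm" height="196.543mm" viewBox="0 0 277.782 196.543">
  <polyline points="187.396,121.450 179.803,123.525 169.253,114.326 156.924,97.556 143.994,76.919 131.640,56.119 121.040,38.858 113.372,28.842 109.813,29.773" fill="none" stroke="#ff00ff"/>
  <polygon points="18.450,6.865 29.801,6.865 29.801,47.961 18.450,47.961" fill="none" stroke="#000000"/>
  <polygon points="65.944,91.731 99.472,91.731 99.472,139.005 65.944,139.005" fill="none" stroke="#ff00ff"/>
  <polyline points="197.238,131.793 271.364,89.178 89.806,13.167 23.198,89.611" fill="none" stroke="#000000"/>
  <polygon points="131.854,93.215 179.868,93.215 179.868,176.541 131.854,176.541" fill="none" stroke="#ff00ff"/>
  <polygon points="90.102,34.867 88.358,20.058 98.849,9.461 113.676,11.056 121.672,23.643 116.818,37.742 102.767,42.737" fill="none" stroke="#ff00ff"/>
</svg>

y_svg = 196.543 − y_m.

[1] S471→`#ff00ff` (score); open run; points: 187.396,121.450 179.803,123.525 169.253,114.326 156.924,97.556 143.994,76.919 131.640,56.119 121.040,38.858 113.372,28.842 109.813,29.773

[2] S893→`#000000` (cut); closed run; points: 18.450,6.865 29.801,6.865 29.801,47.961 18.450,47.961

[3] S471→`#ff00ff` (score); closed run; points: 65.944,91.731 99.472,91.731 99.472,139.005 65.944,139.005

[4] S893→`#000000` (cut); open run; points: 197.238,131.793 271.364,89.178 89.806,13.167 23.198,89.611

[5] S471→`#ff00ff` (score); closed run; points: 131.854,93.215 179.868,93.215 179.868,176.541 131.854,176.541

[6] S471→`#ff00ff` (score); closed run; points: 90.102,34.867 88.358,20.058 98.849,9.461 113.676,11.056 121.672,23.643 116.818,37.742 102.767,42.737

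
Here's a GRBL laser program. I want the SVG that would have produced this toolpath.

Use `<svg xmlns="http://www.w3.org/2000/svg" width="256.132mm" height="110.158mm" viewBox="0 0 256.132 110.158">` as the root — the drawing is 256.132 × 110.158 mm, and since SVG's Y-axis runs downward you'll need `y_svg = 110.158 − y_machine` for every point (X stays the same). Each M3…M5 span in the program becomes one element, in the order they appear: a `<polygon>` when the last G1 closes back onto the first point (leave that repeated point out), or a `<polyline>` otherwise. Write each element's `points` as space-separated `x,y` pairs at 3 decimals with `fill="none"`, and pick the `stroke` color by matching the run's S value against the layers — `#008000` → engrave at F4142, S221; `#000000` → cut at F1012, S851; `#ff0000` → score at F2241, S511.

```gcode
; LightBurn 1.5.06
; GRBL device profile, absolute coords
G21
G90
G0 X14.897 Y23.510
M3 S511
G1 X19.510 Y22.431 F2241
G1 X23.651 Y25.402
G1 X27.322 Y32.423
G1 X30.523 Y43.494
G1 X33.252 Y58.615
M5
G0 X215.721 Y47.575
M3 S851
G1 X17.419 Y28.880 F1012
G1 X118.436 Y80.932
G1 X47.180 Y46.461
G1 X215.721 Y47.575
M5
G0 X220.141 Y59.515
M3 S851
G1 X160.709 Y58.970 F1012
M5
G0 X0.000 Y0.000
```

<svg xmlns="http://www.w3.org/2000/svg" width="256.132mm" height="110.158mm" viewBox="0 0 256.132 110.158">
  <polyline points="14.897,86.648 19.510,87.727 23.651,84.756 27.322,77.735 30.523,66.664 33.252,51.543" fill="none" stroke="#ff0000"/>
  <polygon points="215.721,62.583 17.419,81.278 118.436,29.226 47.180,63.697" fill="none" stroke="#000000"/>
  <polyline points="220.141,50.643 160.709,51.188" fill="none" stroke="#000000"/>
</svg>

y_svg = 110.158 − y_m.

[1] S511→`#ff0000` (score); open run; points: 14.897,86.648 19.510,87.727 23.651,84.756 27.322,77.735 30.523,66.664 33.252,51.543

[2] S851→`#000000` (cut); closed run; points: 215.721,62.583 17.419,81.278 118.436,29.226 47.180,63.697

[3] S851→`#000000` (cut); open run; points: 220.141,50.643 160.709,51.188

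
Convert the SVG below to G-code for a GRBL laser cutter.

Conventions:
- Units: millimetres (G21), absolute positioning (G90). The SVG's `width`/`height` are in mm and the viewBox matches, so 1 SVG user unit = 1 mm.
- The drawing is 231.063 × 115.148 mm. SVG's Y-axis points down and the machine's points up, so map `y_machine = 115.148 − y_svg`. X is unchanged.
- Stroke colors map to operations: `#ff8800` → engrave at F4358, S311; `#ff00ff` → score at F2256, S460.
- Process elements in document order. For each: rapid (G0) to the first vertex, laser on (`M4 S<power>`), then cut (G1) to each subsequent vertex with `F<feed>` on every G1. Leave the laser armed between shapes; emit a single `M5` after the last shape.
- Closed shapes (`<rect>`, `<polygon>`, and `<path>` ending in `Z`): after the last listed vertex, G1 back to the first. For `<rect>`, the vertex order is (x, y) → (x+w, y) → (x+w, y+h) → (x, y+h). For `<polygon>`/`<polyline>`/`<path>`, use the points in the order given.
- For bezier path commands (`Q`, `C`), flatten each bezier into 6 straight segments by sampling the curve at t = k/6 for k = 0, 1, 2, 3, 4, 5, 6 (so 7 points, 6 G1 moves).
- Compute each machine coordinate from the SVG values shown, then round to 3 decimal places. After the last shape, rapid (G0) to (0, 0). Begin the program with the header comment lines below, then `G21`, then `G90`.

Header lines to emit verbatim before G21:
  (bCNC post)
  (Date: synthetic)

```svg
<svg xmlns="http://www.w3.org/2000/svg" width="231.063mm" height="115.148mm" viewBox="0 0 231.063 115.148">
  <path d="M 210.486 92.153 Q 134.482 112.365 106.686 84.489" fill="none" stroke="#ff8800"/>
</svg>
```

1 u = 1 mm; y_m = 115.148 − y.

[1] `<path>` quadratic bezier, #ff8800→engrave S311 F4358: (210.486,22.995) → (186.490,17.593) → (165.173,14.863) → (146.534,14.805) → (130.573,17.418) → (117.290,22.703) → (106.686,30.659)

(bCNC post)
(Date: synthetic)
G21
G90
G0 X210.486 Y22.995
M4 S311
G1 X186.490 Y17.593 F4358
G1 X165.173 Y14.863 F4358
G1 X146.534 Y14.805 F4358
G1 X130.573 Y17.418 F4358
G1 X117.290 Y22.703 F4358
G1 X106.686 Y30.659 F4358
M5
G0 X0.000 Y0.000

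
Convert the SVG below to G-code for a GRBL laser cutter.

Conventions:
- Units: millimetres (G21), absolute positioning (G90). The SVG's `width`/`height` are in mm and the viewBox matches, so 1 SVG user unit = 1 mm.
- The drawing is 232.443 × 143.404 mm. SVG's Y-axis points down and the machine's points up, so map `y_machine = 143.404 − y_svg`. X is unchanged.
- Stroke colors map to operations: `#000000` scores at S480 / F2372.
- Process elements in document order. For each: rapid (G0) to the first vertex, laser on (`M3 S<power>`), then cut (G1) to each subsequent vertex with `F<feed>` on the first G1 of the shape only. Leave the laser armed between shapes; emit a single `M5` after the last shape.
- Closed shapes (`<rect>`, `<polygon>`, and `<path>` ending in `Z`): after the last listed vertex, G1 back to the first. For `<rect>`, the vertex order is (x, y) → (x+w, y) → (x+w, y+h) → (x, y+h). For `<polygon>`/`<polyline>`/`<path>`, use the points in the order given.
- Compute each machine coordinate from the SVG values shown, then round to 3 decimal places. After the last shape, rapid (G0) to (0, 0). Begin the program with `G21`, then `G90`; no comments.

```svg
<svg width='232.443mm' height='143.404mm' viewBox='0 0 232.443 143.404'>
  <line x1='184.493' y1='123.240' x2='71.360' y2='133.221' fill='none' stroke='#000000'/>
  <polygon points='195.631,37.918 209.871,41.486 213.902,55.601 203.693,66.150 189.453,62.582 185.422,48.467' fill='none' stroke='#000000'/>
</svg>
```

G21
G90
G0 X184.493 Y20.164
M3 S480
G1 X71.360 Y10.183 F2372
G0 X195.631 Y105.486
M3 S480
G1 X209.871 Y101.918 F2372
G1 X213.902 Y87.803
G1 X203.693 Y77.254
G1 X189.453 Y80.822
G1 X185.422 Y94.937
G1 X195.631 Y105.486
M5
G0 X0.000 Y0.000

viewBox `0 0 232.443 143.404` with mm width/height → 1 unit = 1 mm. Flip: y_m = 143.404 − y_svg.

**Shape 1** — `<line>` line segment, stroke `#000000` → score (S480, F2372). Machine vertices: (184.493,20.164) → (71.360,10.183). Open path.

**Shape 2** — `<polygon>` regular polygon, stroke `#000000` → score (S480, F2372). Machine vertices: (195.631,105.486) → (209.871,101.918) → (213.902,87.803) → (203.693,77.254) → (189.453,80.822) → (185.422,94.937) → (195.631,105.486). Closed: final G1 returns to the first vertex.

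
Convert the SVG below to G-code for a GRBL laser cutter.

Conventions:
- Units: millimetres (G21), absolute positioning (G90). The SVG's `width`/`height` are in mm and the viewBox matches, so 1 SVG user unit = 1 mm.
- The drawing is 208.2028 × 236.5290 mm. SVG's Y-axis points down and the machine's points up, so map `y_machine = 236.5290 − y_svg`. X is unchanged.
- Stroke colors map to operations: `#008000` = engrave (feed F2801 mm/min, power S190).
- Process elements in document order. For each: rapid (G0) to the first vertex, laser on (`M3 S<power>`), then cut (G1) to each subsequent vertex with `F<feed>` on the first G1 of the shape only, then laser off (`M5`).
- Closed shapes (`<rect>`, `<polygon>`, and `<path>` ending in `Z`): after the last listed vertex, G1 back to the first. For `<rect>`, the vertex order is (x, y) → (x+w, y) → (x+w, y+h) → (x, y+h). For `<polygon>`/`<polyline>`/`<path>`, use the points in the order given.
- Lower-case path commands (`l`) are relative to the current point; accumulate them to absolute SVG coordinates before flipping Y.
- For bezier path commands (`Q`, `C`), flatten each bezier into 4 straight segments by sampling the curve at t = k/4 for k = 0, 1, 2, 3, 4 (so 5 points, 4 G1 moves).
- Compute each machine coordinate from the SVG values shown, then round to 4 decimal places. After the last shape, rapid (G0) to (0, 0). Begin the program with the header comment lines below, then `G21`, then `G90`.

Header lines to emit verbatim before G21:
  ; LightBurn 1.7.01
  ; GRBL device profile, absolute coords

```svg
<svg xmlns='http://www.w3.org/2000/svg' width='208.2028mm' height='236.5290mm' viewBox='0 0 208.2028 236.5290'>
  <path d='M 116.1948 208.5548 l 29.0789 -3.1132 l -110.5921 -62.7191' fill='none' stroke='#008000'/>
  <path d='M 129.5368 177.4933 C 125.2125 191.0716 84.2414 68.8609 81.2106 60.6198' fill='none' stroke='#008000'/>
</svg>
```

1 u = 1 mm; y_m = 236.5290 − y.

[1] `<path>` open polyline, #008000→engrave S190 F2801: (116.1948,27.9742) → (145.2737,31.0874) → (34.6816,93.8065)

[2] `<path>` cubic bezier, #008000→engrave S190 F2801: (129.5368,59.0357) → (120.5877,70.4099) → (104.8886,109.2902) → (89.4321,152.2616) → (81.2106,175.9092)

; LightBurn 1.7.01
; GRBL device profile, absolute coords
G21
G90
G0 X116.1948 Y27.9742
M3 S190
G1 X145.2737 Y31.0874 F2801
G1 X34.6816 Y93.8065
M5
G0 X129.5368 Y59.0357
M3 S190
G1 X120.5877 Y70.4099 F2801
G1 X104.8886 Y109.2902
G1 X89.4321 Y152.2616
G1 X81.2106 Y175.9092
M5
G0 X0.0000 Y0.0000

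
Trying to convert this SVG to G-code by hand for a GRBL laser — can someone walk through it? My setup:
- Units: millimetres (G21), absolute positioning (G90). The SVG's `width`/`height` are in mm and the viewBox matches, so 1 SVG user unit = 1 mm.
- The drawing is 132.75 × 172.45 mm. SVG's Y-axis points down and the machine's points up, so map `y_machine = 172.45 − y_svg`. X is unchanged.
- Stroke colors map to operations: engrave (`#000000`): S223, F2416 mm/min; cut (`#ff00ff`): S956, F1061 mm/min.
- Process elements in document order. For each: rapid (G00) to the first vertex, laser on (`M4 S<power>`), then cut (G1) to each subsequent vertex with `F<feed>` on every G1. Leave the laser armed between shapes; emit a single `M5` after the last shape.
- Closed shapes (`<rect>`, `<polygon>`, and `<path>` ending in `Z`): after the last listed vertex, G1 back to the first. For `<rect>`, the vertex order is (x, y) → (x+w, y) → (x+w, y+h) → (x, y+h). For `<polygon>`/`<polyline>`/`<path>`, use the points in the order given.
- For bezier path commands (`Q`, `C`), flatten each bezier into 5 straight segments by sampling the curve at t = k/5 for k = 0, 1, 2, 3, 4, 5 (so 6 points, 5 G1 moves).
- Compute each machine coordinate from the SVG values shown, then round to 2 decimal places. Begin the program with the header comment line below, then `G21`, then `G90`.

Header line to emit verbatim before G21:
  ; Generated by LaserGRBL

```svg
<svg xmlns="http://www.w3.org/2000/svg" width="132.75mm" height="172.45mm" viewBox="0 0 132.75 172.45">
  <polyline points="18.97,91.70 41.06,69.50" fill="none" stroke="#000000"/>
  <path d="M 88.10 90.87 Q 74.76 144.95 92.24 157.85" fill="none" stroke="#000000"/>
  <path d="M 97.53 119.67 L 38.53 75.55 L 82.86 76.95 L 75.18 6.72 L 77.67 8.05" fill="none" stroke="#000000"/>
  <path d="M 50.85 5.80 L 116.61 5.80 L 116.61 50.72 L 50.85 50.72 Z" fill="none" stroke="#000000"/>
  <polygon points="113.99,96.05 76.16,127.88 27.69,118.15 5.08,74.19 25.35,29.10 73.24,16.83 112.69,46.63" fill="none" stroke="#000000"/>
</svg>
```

; Generated by LaserGRBL
G21
G90
G00 X18.97 Y80.75
M4 S223
G1 X41.06 Y102.95 F2416
G00 X88.10 Y81.58
M4 S223
G1 X84.00 Y61.60 F2416
G1 X82.36 Y44.90 F2416
G1 X83.19 Y31.51 F2416
G1 X86.48 Y21.41 F2416
G1 X92.24 Y14.60 F2416
G00 X97.53 Y52.78
M4 S223
G1 X38.53 Y96.90 F2416
G1 X82.86 Y95.50 F2416
G1 X75.18 Y165.73 F2416
G1 X77.67 Y164.40 F2416
G00 X50.85 Y166.65
M4 S223
G1 X116.61 Y166.65 F2416
G1 X116.61 Y121.73 F2416
G1 X50.85 Y121.73 F2416
G1 X50.85 Y166.65 F2416
G00 X113.99 Y76.40
M4 S223
G1 X76.16 Y44.57 F2416
G1 X27.69 Y54.30 F2416
G1 X5.08 Y98.26 F2416
G1 X25.35 Y143.35 F2416
G1 X73.24 Y155.62 F2416
G1 X112.69 Y125.82 F2416
G1 X113.99 Y76.40 F2416
M5

1 u = 1 mm; y_m = 172.45 − y.

[1] `<polyline>` line segment, #000000→engrave S223 F2416: (18.97,80.75) → (41.06,102.95)

[2] `<path>` quadratic bezier, #000000→engrave S223 F2416: (88.10,81.58) → (84.00,61.60) → (82.36,44.90) → (83.19,31.51) → (86.48,21.41) → (92.24,14.60)

[3] `<path>` open polyline, #000000→engrave S223 F2416: (97.53,52.78) → (38.53,96.90) → (82.86,95.50) → (75.18,165.73) → (77.67,164.40)

[4] `<path>` rectangle, #000000→engrave S223 F2416: (50.85,166.65) → (116.61,166.65) → (116.61,121.73) → (50.85,121.73) → (50.85,166.65) (closed)

[5] `<polygon>` regular polygon, #000000→engrave S223 F2416: (113.99,76.40) → (76.16,44.57) → (27.69,54.30) → (5.08,98.26) → (25.35,143.35) → (73.24,155.62) → (112.69,125.82) → (113.99,76.40) (closed)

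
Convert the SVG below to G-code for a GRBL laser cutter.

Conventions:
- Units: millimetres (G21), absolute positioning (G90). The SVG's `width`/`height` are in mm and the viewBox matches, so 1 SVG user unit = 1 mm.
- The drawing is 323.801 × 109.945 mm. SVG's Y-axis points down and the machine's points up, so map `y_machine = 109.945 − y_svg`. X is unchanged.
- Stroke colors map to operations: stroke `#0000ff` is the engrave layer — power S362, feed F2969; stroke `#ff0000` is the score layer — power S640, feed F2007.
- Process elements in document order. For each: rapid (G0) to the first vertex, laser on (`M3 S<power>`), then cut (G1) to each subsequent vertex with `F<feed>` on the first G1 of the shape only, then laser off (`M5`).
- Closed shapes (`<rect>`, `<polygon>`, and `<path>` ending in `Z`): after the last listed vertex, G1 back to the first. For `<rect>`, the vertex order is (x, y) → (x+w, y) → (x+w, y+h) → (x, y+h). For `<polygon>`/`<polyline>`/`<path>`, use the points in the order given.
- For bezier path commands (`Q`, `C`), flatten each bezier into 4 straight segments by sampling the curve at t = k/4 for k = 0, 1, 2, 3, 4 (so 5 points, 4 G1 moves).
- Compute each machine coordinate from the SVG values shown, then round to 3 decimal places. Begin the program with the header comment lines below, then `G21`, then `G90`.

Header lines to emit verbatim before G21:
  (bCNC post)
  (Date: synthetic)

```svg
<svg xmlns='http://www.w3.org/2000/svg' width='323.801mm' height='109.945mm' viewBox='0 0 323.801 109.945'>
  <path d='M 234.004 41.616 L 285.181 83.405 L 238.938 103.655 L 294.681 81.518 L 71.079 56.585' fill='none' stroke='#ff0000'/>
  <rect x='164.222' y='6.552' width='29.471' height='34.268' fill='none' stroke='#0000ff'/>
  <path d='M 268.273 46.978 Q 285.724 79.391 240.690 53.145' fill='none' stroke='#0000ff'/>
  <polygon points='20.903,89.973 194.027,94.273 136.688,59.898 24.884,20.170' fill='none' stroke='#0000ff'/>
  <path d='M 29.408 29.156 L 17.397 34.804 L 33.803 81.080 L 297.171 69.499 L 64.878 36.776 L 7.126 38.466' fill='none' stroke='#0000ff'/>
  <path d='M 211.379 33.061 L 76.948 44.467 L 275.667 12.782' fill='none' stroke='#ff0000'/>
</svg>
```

1 u = 1 mm; y_m = 109.945 − y.

[1] `<path>` open polyline, #ff0000→score S640 F2007: (234.004,68.329) → (285.181,26.540) → (238.938,6.290) → (294.681,28.427) → (71.079,53.360)

[2] `<rect>` rectangle, #0000ff→engrave S362 F2969: (164.222,103.393) → (193.693,103.393) → (193.693,69.125) → (164.222,69.125) → (164.222,103.393) (closed)

[3] `<path>` quadratic bezier, #0000ff→engrave S362 F2969: (268.273,62.967) → (273.093,50.427) → (270.103,45.219) → (259.302,47.343) → (240.690,56.800)

[4] `<polygon>` closed polygon, #0000ff→engrave S362 F2969: (20.903,19.972) → (194.027,15.672) → (136.688,50.047) → (24.884,89.775) → (20.903,19.972) (closed)

[5] `<path>` open polyline, #0000ff→engrave S362 F2969: (29.408,80.789) → (17.397,75.141) → (33.803,28.865) → (297.171,40.446) → (64.878,73.169) → (7.126,71.479)

[6] `<path>` open polyline, #ff0000→score S640 F2007: (211.379,76.884) → (76.948,65.478) → (275.667,97.163)

(bCNC post)
(Date: synthetic)
G21
G90
G0 X234.004 Y68.329
M3 S640
G1 X285.181 Y26.540 F2007
G1 X238.938 Y6.290
G1 X294.681 Y28.427
G1 X71.079 Y53.360
M5
G0 X164.222 Y103.393
M3 S362
G1 X193.693 Y103.393 F2969
G1 X193.693 Y69.125
G1 X164.222 Y69.125
G1 X164.222 Y103.393
M5
G0 X268.273 Y62.967
M3 S362
G1 X273.093 Y50.427 F2969
G1 X270.103 Y45.219
G1 X259.302 Y47.343
G1 X240.690 Y56.800
M5
G0 X20.903 Y19.972
M3 S362
G1 X194.027 Y15.672 F2969
G1 X136.688 Y50.047
G1 X24.884 Y89.775
G1 X20.903 Y19.972
M5
G0 X29.408 Y80.789
M3 S362
G1 X17.397 Y75.141 F2969
G1 X33.803 Y28.865
G1 X297.171 Y40.446
G1 X64.878 Y73.169
G1 X7.126 Y71.479
M5
G0 X211.379 Y76.884
M3 S640
G1 X76.948 Y65.478 F2007
G1 X275.667 Y97.163
M5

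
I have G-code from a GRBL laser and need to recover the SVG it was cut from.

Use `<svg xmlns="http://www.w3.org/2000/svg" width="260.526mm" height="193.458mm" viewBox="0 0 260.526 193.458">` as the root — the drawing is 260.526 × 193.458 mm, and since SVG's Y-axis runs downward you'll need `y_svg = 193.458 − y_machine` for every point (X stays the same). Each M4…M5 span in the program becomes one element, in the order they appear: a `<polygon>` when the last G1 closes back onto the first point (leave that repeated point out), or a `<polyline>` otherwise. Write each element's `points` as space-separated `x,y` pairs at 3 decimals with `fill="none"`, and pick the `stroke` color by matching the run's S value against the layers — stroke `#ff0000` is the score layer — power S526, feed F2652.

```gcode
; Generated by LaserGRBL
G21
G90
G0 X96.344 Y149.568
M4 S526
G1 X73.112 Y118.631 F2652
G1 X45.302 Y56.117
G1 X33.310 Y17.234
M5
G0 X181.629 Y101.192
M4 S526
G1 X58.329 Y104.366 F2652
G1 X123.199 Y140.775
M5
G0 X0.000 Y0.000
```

Machine Y-up, SVG Y-down with viewBox height 193.458, so y_svg = 193.458 − y_machine; X carries over. Every run uses S526, so all elements get stroke `#ff0000` (score).

Run 1: The run is open, so emit a `<polyline>` with points (Y-flipped): 96.344,43.890 73.112,74.827 45.302,137.341 33.310,176.224.

Run 2: The run is open, so emit a `<polyline>` with points (Y-flipped): 181.629,92.266 58.329,89.092 123.199,52.683.

<svg xmlns="http://www.w3.org/2000/svg" width="260.526mm" height="193.458mm" viewBox="0 0 260.526 193.458">
  <polyline points="96.344,43.890 73.112,74.827 45.302,137.341 33.310,176.224" fill="none" stroke="#ff0000"/>
  <polyline points="181.629,92.266 58.329,89.092 123.199,52.683" fill="none" stroke="#ff0000"/>
</svg>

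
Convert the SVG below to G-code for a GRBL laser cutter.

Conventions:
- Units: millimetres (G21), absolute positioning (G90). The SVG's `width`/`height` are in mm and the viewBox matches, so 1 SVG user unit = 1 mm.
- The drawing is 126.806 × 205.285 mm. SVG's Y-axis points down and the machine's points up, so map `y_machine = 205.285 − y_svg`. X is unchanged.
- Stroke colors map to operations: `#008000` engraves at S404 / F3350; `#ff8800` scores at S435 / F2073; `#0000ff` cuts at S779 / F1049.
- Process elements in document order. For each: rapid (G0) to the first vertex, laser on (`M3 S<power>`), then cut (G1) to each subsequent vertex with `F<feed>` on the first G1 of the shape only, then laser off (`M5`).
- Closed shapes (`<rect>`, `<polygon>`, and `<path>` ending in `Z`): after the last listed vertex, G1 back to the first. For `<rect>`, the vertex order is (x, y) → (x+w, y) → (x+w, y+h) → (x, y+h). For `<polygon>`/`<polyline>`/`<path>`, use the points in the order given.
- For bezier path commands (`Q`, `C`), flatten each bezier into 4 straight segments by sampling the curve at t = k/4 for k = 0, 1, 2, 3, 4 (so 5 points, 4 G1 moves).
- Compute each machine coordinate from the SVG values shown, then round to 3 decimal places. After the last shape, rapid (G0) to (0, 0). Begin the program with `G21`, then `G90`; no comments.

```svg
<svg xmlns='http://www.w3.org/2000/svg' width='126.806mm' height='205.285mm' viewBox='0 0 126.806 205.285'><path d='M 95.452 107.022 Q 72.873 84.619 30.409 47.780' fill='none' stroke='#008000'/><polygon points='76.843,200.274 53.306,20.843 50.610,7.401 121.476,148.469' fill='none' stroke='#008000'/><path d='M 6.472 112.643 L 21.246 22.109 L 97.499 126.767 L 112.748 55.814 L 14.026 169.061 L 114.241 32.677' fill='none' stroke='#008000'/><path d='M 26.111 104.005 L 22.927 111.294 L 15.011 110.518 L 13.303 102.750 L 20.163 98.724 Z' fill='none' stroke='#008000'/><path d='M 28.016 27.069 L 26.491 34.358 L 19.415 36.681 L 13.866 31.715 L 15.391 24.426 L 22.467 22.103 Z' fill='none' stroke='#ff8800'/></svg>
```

G21
G90
G0 X95.452 Y98.263
M3 S404
G1 X82.920 Y110.367 F3350
G1 X67.902 Y124.275
G1 X50.398 Y139.988
G1 X30.409 Y157.505
M5
G0 X76.843 Y5.011
M3 S404
G1 X53.306 Y184.442 F3350
G1 X50.610 Y197.884
G1 X121.476 Y56.816
G1 X76.843 Y5.011
M5
G0 X6.472 Y92.642
M3 S404
G1 X21.246 Y183.176 F3350
G1 X97.499 Y78.518
G1 X112.748 Y149.471
G1 X14.026 Y36.224
G1 X114.241 Y172.608
M5
G0 X26.111 Y101.280
M3 S404
G1 X22.927 Y93.991 F3350
G1 X15.011 Y94.767
G1 X13.303 Y102.535
G1 X20.163 Y106.561
G1 X26.111 Y101.280
M5
G0 X28.016 Y178.216
M3 S435
G1 X26.491 Y170.927 F2073
G1 X19.415 Y168.604
G1 X13.866 Y173.570
G1 X15.391 Y180.859
G1 X22.467 Y183.182
G1 X28.016 Y178.216
M5
G0 X0.000 Y0.000

Since the viewBox matches the mm dimensions, user units are millimetres directly. The only transform is the Y-flip y_m = 205.285 − y_svg.

Shape 1 is a quadratic bezier drawn with `<path>`. Its stroke #008000 means engrave at S404, F3350. After flipping Y the toolpath is (95.452,98.263) → (82.920,110.367) → (67.902,124.275) → (50.398,139.988) → (30.409,157.505).

Shape 2 is a closed polygon drawn with `<polygon>`. Its stroke #008000 means engrave at S404, F3350. After flipping Y the toolpath is (76.843,5.011) → (53.306,184.442) → (50.610,197.884) → (121.476,56.816) → (76.843,5.011), returning to the start.

Shape 3 is a open polyline drawn with `<path>`. Its stroke #008000 means engrave at S404, F3350. After flipping Y the toolpath is (6.472,92.642) → (21.246,183.176) → (97.499,78.518) → (112.748,149.471) → (14.026,36.224) → (114.241,172.608).

Shape 4 is a regular polygon drawn with `<path>`. Its stroke #008000 means engrave at S404, F3350. After flipping Y the toolpath is (26.111,101.280) → (22.927,93.991) → (15.011,94.767) → (13.303,102.535) → (20.163,106.561) → (26.111,101.280), returning to the start.

Shape 5 is a regular polygon drawn with `<path>`. Its stroke #ff8800 means score at S435, F2073. After flipping Y the toolpath is (28.016,178.216) → (26.491,170.927) → (19.415,168.604) → (13.866,173.570) → (15.391,180.859) → (22.467,183.182) → (28.016,178.216), returning to the start.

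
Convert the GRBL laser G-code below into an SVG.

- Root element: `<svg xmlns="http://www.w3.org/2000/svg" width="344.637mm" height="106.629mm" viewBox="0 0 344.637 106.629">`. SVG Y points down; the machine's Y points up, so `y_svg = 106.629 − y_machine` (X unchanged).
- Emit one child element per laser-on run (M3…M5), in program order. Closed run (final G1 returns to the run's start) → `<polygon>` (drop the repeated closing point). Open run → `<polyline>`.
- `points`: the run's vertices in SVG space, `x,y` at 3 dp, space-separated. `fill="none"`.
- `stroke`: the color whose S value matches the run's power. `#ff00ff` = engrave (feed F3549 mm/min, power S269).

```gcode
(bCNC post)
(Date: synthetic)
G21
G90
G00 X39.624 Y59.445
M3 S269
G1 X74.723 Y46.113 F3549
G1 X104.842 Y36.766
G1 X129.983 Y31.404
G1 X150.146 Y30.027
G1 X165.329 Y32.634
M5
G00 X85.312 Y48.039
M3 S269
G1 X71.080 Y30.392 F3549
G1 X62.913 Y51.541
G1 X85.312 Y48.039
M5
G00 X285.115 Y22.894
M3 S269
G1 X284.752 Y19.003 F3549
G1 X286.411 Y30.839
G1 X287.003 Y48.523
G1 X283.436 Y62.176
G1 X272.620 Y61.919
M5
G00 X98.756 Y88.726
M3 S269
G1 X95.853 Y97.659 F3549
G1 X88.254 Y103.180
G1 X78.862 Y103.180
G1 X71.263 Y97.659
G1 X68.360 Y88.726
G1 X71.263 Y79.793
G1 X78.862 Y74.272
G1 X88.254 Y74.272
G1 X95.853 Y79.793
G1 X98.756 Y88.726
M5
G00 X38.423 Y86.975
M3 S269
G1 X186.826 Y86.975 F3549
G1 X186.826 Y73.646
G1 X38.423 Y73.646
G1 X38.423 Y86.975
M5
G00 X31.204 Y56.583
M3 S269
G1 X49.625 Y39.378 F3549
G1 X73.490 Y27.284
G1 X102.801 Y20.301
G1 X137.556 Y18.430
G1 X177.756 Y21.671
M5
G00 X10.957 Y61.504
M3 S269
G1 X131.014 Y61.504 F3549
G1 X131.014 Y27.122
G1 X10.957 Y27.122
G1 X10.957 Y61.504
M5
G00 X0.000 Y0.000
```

<svg xmlns="http://www.w3.org/2000/svg" width="344.637mm" height="106.629mm" viewBox="0 0 344.637 106.629">
  <polyline points="39.624,47.184 74.723,60.516 104.842,69.863 129.983,75.225 150.146,76.602 165.329,73.995" fill="none" stroke="#ff00ff"/>
  <polygon points="85.312,58.590 71.080,76.237 62.913,55.088" fill="none" stroke="#ff00ff"/>
  <polyline points="285.115,83.735 284.752,87.626 286.411,75.790 287.003,58.106 283.436,44.453 272.620,44.710" fill="none" stroke="#ff00ff"/>
  <polygon points="98.756,17.903 95.853,8.970 88.254,3.449 78.862,3.449 71.263,8.970 68.360,17.903 71.263,26.836 78.862,32.357 88.254,32.357 95.853,26.836" fill="none" stroke="#ff00ff"/>
  <polygon points="38.423,19.654 186.826,19.654 186.826,32.983 38.423,32.983" fill="none" stroke="#ff00ff"/>
  <polyline points="31.204,50.046 49.625,67.251 73.490,79.345 102.801,86.328 137.556,88.199 177.756,84.958" fill="none" stroke="#ff00ff"/>
  <polygon points="10.957,45.125 131.014,45.125 131.014,79.507 10.957,79.507" fill="none" stroke="#ff00ff"/>
</svg>

Each laser-on run becomes one SVG element. Flip Y back into SVG space with y_svg = 106.629 − y_machine. Every run uses S269, so all elements get stroke `#ff00ff` (engrave).

Run 1: The run is open, so emit a `<polyline>` with points (Y-flipped): 39.624,47.184 74.723,60.516 104.842,69.863 129.983,75.225 150.146,76.602 165.329,73.995.

Run 2: The run returns to its start, so emit a `<polygon>` with points (Y-flipped): 85.312,58.590 71.080,76.237 62.913,55.088.

Run 3: The run is open, so emit a `<polyline>` with points (Y-flipped): 285.115,83.735 284.752,87.626 286.411,75.790 287.003,58.106 283.436,44.453 272.620,44.710.

Run 4: The run returns to its start, so emit a `<polygon>` with points (Y-flipped): 98.756,17.903 95.853,8.970 88.254,3.449 78.862,3.449 71.263,8.970 68.360,17.903 71.263,26.836 78.862,32.357 88.254,32.357 95.853,26.836.

Run 5: The run returns to its start, so emit a `<polygon>` with points (Y-flipped): 38.423,19.654 186.826,19.654 186.826,32.983 38.423,32.983.

Run 6: The run is open, so emit a `<polyline>` with points (Y-flipped): 31.204,50.046 49.625,67.251 73.490,79.345 102.801,86.328 137.556,88.199 177.756,84.958.

Run 7: The run returns to its start, so emit a `<polygon>` with points (Y-flipped): 10.957,45.125 131.014,45.125 131.014,79.507 10.957,79.507.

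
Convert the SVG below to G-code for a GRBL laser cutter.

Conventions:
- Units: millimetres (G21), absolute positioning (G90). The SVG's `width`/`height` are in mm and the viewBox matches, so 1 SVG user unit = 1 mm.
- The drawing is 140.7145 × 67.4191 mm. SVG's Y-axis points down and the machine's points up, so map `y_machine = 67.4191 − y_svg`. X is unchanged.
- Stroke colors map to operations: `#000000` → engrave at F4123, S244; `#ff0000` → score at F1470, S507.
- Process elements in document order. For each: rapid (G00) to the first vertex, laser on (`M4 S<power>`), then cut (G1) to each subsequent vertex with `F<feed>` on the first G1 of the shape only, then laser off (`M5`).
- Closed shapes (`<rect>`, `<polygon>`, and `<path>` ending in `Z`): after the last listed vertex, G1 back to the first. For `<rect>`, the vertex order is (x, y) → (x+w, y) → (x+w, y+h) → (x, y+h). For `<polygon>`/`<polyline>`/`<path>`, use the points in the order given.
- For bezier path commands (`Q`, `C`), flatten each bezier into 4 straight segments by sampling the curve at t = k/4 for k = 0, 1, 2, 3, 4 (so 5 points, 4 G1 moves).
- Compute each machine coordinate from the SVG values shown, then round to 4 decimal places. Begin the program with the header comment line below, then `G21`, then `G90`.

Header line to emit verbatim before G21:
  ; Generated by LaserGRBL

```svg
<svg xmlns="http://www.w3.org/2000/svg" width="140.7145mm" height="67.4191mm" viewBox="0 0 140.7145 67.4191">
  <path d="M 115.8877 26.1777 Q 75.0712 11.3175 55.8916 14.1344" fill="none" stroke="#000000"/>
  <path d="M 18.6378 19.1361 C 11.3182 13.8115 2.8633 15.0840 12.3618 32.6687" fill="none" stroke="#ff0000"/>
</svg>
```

; Generated by LaserGRBL
G21
G90
G00 X115.8877 Y41.2414
M4 S244
G1 X96.8318 Y47.5667 F4123
G1 X80.4804 Y51.6823
G1 X66.8337 Y53.5883
G1 X55.8916 Y53.2847
M5
G00 X18.6378 Y48.2830
M4 S507
G1 X13.2335 Y50.8877 F1470
G1 X9.1930 Y50.1077
G1 X8.3059 Y45.0322
G1 X12.3618 Y34.7504
M5

Since the viewBox matches the mm dimensions, user units are millimetres directly. The only transform is the Y-flip y_m = 67.4191 − y_svg.

Shape 1 is a quadratic bezier drawn with `<path>`. Its stroke #000000 means engrave at S244, F4123. After flipping Y the toolpath is (115.8877,41.2414) → (96.8318,47.5667) → (80.4804,51.6823) → (66.8337,53.5883) → (55.8916,53.2847).

Shape 2 is a cubic bezier drawn with `<path>`. Its stroke #ff0000 means score at S507, F1470. After flipping Y the toolpath is (18.6378,48.2830) → (13.2335,50.8877) → (9.1930,50.1077) → (8.3059,45.0322) → (12.3618,34.7504).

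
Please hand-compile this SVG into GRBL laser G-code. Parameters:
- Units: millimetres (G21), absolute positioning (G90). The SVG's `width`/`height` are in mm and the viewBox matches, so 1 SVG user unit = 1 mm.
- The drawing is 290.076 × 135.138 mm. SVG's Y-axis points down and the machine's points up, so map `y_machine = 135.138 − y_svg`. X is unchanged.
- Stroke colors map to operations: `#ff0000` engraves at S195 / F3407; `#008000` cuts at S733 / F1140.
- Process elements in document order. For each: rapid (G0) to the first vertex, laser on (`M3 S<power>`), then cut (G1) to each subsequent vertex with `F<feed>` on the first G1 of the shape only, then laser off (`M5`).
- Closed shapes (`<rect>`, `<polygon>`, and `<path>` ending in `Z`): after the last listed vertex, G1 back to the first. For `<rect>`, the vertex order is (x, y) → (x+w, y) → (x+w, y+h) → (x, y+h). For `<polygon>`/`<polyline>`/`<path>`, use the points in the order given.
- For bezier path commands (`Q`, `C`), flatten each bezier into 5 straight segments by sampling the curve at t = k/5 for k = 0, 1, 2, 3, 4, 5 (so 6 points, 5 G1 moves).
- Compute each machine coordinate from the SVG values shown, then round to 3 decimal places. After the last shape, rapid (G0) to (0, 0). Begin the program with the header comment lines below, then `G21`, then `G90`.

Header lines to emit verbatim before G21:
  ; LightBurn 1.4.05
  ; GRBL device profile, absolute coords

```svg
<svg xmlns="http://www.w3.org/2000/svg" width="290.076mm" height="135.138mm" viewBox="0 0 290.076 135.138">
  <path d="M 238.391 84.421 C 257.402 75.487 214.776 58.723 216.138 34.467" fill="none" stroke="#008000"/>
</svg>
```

; LightBurn 1.4.05
; GRBL device profile, absolute coords
G21
G90
G0 X238.391 Y50.717
M3 S733
G1 X243.246 Y57.014 F1140
G1 X238.378 Y65.175
G1 X228.858 Y75.182
G1 X219.754 Y87.019
G1 X216.138 Y100.671
M5
G0 X0.000 Y0.000

1 u = 1 mm; y_m = 135.138 − y.

[1] `<path>` cubic bezier, #008000→cut S733 F1140: (238.391,50.717) → (243.246,57.014) → (238.378,65.175) → (228.858,75.182) → (219.754,87.019) → (216.138,100.671)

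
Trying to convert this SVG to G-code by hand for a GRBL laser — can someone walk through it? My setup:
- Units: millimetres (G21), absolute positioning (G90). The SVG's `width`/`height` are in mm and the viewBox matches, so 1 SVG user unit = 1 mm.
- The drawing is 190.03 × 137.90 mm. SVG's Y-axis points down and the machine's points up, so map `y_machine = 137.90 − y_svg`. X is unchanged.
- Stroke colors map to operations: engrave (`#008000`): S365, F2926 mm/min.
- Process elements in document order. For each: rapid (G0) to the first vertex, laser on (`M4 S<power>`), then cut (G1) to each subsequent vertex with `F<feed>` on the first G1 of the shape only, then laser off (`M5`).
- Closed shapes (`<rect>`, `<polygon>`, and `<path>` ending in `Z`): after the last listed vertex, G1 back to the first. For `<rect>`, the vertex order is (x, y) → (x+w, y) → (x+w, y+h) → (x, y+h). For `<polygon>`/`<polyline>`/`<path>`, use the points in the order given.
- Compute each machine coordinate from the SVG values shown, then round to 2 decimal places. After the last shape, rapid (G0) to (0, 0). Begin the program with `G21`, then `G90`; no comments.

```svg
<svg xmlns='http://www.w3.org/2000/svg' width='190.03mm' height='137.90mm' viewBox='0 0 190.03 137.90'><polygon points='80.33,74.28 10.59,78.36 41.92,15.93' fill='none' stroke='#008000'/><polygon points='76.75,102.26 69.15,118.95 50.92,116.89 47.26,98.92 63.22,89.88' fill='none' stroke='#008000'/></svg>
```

G21
G90
G0 X80.33 Y63.62
M4 S365
G1 X10.59 Y59.54 F2926
G1 X41.92 Y121.97
G1 X80.33 Y63.62
M5
G0 X76.75 Y35.64
M4 S365
G1 X69.15 Y18.95 F2926
G1 X50.92 Y21.01
G1 X47.26 Y38.98
G1 X63.22 Y48.02
G1 X76.75 Y35.64
M5
G0 X0.00 Y0.00

viewBox `0 0 190.03 137.90` with mm width/height → 1 unit = 1 mm. Flip: y_m = 137.90 − y_svg.

**Shape 1** — `<polygon>` regular polygon, stroke `#008000` → engrave (S365, F2926). Machine vertices: (80.33,63.62) → (10.59,59.54) → (41.92,121.97) → (80.33,63.62). Closed: final G1 returns to the first vertex.

**Shape 2** — `<polygon>` regular polygon, stroke `#008000` → engrave (S365, F2926). Machine vertices: (76.75,35.64) → (69.15,18.95) → (50.92,21.01) → (47.26,38.98) → (63.22,48.02) → (76.75,35.64). Closed: final G1 returns to the first vertex.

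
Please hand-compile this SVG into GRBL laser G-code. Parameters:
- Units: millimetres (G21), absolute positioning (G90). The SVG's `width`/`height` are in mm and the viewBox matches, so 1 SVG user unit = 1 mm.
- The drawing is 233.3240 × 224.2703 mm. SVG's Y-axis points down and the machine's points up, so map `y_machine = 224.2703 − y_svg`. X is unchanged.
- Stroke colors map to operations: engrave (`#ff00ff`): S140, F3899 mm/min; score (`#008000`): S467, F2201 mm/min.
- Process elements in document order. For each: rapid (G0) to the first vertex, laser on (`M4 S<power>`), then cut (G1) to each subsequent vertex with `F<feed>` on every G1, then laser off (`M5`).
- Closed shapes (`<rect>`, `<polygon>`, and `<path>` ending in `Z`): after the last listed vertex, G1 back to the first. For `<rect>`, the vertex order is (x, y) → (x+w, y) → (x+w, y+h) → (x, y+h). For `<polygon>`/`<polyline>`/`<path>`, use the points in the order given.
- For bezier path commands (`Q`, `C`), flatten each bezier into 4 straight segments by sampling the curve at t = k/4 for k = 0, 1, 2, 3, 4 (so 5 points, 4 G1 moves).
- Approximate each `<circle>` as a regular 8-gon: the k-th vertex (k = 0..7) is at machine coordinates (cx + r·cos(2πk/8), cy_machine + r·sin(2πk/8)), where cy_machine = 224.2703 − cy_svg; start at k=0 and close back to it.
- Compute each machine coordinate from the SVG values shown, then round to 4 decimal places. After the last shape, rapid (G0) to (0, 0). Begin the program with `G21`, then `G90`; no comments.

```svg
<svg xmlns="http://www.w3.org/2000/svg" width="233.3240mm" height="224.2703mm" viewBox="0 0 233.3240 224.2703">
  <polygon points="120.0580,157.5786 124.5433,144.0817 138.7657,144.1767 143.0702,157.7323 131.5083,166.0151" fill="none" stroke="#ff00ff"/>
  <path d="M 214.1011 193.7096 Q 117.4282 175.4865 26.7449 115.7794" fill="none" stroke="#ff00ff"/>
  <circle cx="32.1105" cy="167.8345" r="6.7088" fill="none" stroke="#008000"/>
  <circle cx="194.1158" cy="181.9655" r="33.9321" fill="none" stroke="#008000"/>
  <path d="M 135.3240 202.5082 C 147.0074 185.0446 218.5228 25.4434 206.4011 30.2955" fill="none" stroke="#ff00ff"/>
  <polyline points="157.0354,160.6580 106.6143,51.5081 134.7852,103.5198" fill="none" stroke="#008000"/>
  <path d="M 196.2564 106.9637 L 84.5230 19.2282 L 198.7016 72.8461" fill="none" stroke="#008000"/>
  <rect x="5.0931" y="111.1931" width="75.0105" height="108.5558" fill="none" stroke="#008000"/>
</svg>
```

G21
G90
G0 X120.0580 Y66.6917
M4 S140
G1 X124.5433 Y80.1886 F3899
G1 X138.7657 Y80.0936 F3899
G1 X143.0702 Y66.5380 F3899
G1 X131.5083 Y58.2552 F3899
G1 X120.0580 Y66.6917 F3899
M5
G0 X214.1011 Y30.5607
M4 S140
G1 X166.1390 Y42.2650 F3899
G1 X118.9256 Y59.1548 F3899
G1 X72.4609 Y81.2301 F3899
G1 X26.7449 Y108.4909 F3899
M5
G0 X38.8193 Y56.4358
M4 S467
G1 X36.8543 Y61.1796 F2201
G1 X32.1105 Y63.1446 F2201
G1 X27.3667 Y61.1796 F2201
G1 X25.4017 Y56.4358 F2201
G1 X27.3667 Y51.6920 F2201
G1 X32.1105 Y49.7270 F2201
G1 X36.8543 Y51.6920 F2201
G1 X38.8193 Y56.4358 F2201
M5
G0 X228.0479 Y42.3048
M4 S467
G1 X218.1094 Y66.2984 F2201
G1 X194.1158 Y76.2369 F2201
G1 X170.1222 Y66.2984 F2201
G1 X160.1837 Y42.3048 F2201
G1 X170.1222 Y18.3112 F2201
G1 X194.1158 Y8.3727 F2201
G1 X218.1094 Y18.3112 F2201
G1 X228.0479 Y42.3048 F2201
M5
G0 X135.3240 Y21.7621
M4 S140
G1 X153.0633 Y56.7201 F3899
G1 X179.7895 Y116.2368 F3899
G1 X202.0521 Y171.5694 F3899
G1 X206.4011 Y193.9748 F3899
M5
G0 X157.0354 Y63.6123
M4 S467
G1 X106.6143 Y172.7622 F2201
G1 X134.7852 Y120.7505 F2201
M5
G0 X196.2564 Y117.3066
M4 S467
G1 X84.5230 Y205.0421 F2201
G1 X198.7016 Y151.4242 F2201
M5
G0 X5.0931 Y113.0772
M4 S467
G1 X80.1036 Y113.0772 F2201
G1 X80.1036 Y4.5214 F2201
G1 X5.0931 Y4.5214 F2201
G1 X5.0931 Y113.0772 F2201
M5
G0 X0.0000 Y0.0000

1 u = 1 mm; y_m = 224.2703 − y.

[1] `<polygon>` regular polygon, #ff00ff→engrave S140 F3899: (120.0580,66.6917) → (124.5433,80.1886) → (138.7657,80.0936) → (143.0702,66.5380) → (131.5083,58.2552) → (120.0580,66.6917) (closed)

[2] `<path>` quadratic bezier, #ff00ff→engrave S140 F3899: (214.1011,30.5607) → (166.1390,42.2650) → (118.9256,59.1548) → (72.4609,81.2301) → (26.7449,108.4909)

[3] `<circle>` circle, #008000→score S467 F2201: (38.8193,56.4358) → (36.8543,61.1796) → (32.1105,63.1446) → (27.3667,61.1796) → (25.4017,56.4358) → (27.3667,51.6920) → (32.1105,49.7270) → (36.8543,51.6920) → (38.8193,56.4358) (closed)

[4] `<circle>` circle, #008000→score S467 F2201: (228.0479,42.3048) → (218.1094,66.2984) → (194.1158,76.2369) → (170.1222,66.2984) → (160.1837,42.3048) → (170.1222,18.3112) → (194.1158,8.3727) → (218.1094,18.3112) → (228.0479,42.3048) (closed)

[5] `<path>` cubic bezier, #ff00ff→engrave S140 F3899: (135.3240,21.7621) → (153.0633,56.7201) → (179.7895,116.2368) → (202.0521,171.5694) → (206.4011,193.9748)

[6] `<polyline>` open polyline, #008000→score S467 F2201: (157.0354,63.6123) → (106.6143,172.7622) → (134.7852,120.7505)

[7] `<path>` open polyline, #008000→score S467 F2201: (196.2564,117.3066) → (84.5230,205.0421) → (198.7016,151.4242)

[8] `<rect>` rectangle, #008000→score S467 F2201: (5.0931,113.0772) → (80.1036,113.0772) → (80.1036,4.5214) → (5.0931,4.5214) → (5.0931,113.0772) (closed)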